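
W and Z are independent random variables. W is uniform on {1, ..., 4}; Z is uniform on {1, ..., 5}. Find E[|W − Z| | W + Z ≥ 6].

P(W + Z ≥ 6) = 1/2.
Summing |W−Z|·P(x,y) over outcomes with W + Z ≥ 6 gives 4/5.
E[|W − Z| | W + Z ≥ 6] = (4/5) / (1/2) = 8/5.

8/5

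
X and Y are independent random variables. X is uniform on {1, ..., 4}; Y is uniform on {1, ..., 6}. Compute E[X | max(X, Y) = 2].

Outcomes with max(X, Y) = 2: (1,2), (2,1), (2,2), each with probability 1/24.
E[X | max(X, Y) = 2] = (1 + 2 + 2) / 3 = 5/3.

5/3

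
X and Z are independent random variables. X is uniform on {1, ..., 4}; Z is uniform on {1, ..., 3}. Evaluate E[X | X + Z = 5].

Outcomes with X + Z = 5: (2,3), (3,2), (4,1), each with probability 1/12.
E[X | X + Z = 5] = (2 + 3 + 4) / 3 = 3.

3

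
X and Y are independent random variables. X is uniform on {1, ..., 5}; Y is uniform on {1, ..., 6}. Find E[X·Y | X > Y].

17/2

P(X > Y) = 1/3.
Summing XY·P(x,y) over outcomes with X > Y gives 17/6.
E[X·Y | X > Y] = (17/6) / (1/3) = 17/2.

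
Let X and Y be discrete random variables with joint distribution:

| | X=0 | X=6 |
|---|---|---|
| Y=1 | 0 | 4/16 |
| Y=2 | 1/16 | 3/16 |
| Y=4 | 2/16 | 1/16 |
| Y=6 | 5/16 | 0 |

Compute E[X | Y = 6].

P(Y = 6) = 5/16.
Σ X·P over the event = 0·(5/16) = 0.
E[X | Y = 6] = (0) / (5/16) = 0.

0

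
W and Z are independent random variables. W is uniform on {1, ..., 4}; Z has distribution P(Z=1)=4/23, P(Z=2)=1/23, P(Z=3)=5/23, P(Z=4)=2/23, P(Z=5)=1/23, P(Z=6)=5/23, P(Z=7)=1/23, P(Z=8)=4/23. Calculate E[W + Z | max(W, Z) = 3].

P(max(W, Z) = 3) = 5/23.
Summing (W+Z)·P(x,y) over outcomes with max(W, Z) = 3 gives 24/23.
E[W + Z | max(W, Z) = 3] = (24/23) / (5/23) = 24/5.

24/5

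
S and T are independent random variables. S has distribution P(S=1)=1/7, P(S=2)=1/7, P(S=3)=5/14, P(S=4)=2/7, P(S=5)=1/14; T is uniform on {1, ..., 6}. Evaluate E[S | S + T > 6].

24/7

P(S + T > 6) = 1/2.
Summing S·P(x,y) over outcomes with S + T > 6 gives 12/7.
E[S | S + T > 6] = (12/7) / (1/2) = 24/7.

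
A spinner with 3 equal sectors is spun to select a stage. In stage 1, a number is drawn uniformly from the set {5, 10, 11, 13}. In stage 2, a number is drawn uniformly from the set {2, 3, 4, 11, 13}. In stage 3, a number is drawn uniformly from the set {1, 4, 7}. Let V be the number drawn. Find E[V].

E[V | stage 1] = (5+10+11+13)/4 = 39/4.
E[V | stage 2] = (2+3+4+11+13)/5 = 33/5.
E[V | stage 3] = (1+4+7)/3 = 4.
By the law of total expectation,
E[V] = (1/3)·(39/4) + (1/3)·(33/5) + (1/3)·(4) = 407/60.

407/60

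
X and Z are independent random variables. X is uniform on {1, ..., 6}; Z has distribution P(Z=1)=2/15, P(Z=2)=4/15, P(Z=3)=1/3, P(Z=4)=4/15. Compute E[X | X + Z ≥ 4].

305/82

P(X + Z ≥ 4) = 41/45.
Summing X·P(x,y) over outcomes with X + Z ≥ 4 gives 61/18.
E[X | X + Z ≥ 4] = (61/18) / (41/45) = 305/82.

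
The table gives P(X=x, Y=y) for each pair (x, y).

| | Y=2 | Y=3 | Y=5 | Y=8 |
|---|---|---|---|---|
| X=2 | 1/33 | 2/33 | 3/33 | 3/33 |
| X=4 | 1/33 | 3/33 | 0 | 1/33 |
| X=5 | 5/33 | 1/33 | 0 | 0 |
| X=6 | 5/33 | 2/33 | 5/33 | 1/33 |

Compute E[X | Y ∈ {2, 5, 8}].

113/25

P(Y ∈ {2, 5, 8}) = 25/33.
Summing X·P(X=x,Y=y) over the conditioning event gives 113/33.
E[X | Y ∈ {2, 5, 8}] = (113/33) / (25/33) = 113/25.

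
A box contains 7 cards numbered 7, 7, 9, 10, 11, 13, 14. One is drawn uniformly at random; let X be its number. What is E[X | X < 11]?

P(X < 11) = 4/7.
Σ over the event: 7·2/7 + 9·1/7 + 10·1/7 = 33/7.
E[X | X < 11] = (33/7) / (4/7) = 33/4.

33/4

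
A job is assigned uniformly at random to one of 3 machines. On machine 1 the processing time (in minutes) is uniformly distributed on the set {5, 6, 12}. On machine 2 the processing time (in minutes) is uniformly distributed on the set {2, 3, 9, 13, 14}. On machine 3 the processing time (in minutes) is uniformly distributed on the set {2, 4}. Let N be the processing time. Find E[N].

E[N | machine 1] = (5+6+12)/3 = 23/3.
E[N | machine 2] = (2+3+9+13+14)/5 = 41/5.
E[N | machine 3] = (2+4)/2 = 3.
By the law of total expectation,
E[N] = (1/3)·(23/3) + (1/3)·(41/5) + (1/3)·(3) = 283/45.

283/45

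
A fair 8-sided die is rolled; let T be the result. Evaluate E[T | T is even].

5

Given T is even, T is equally likely to be any of {2, 4, 6, 8}.
E[T | T is even] = (2 + 4 + 6 + 8) / 4 = 5.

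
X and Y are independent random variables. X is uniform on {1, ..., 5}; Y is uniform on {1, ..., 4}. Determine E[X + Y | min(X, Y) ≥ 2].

P(min(X, Y) ≥ 2) = 3/5.
Summing (X+Y)·P(x,y) over outcomes with min(X, Y) ≥ 2 gives 39/10.
E[X + Y | min(X, Y) ≥ 2] = (39/10) / (3/5) = 13/2.

13/2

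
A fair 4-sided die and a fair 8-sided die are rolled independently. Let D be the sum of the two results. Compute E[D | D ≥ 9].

10

P(D ≥ 9) = 5/16.
Σ over the event: 9·1/8 + 10·3/32 + 11·1/16 + 12·1/32 = 25/8.
E[D | D ≥ 9] = (25/8) / (5/16) = 10.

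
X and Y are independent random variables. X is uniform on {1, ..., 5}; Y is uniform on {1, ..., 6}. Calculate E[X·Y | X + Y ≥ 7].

P(X + Y ≥ 7) = 1/2.
Summing XY·P(x,y) over outcomes with X + Y ≥ 7 gives 49/6.
E[X·Y | X + Y ≥ 7] = (49/6) / (1/2) = 49/3.

49/3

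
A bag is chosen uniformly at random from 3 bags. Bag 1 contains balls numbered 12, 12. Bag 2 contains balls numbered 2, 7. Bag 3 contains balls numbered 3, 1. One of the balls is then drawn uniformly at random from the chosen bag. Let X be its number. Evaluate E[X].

E[X | bag 1] = (12+12)/2 = 12.
E[X | bag 2] = (2+7)/2 = 9/2.
E[X | bag 3] = (3+1)/2 = 2.
By the law of total expectation,
E[X] = (1/3)·(12) + (1/3)·(9/2) + (1/3)·(2) = 37/6.

37/6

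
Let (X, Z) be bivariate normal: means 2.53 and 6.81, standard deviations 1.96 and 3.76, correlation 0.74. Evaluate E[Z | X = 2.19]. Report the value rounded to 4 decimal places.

6.3273

For a bivariate normal, E[Z | X=x] = μ_Z + ρ·(σ_Z/σ_X)·(x − μ_X).
E[Z | X=2.19] = 6.81 + (0.74)·(3.76/1.96)·(2.19 − (2.53)) = 6.81 + (1.4196)·(-0.34) = 6.3273.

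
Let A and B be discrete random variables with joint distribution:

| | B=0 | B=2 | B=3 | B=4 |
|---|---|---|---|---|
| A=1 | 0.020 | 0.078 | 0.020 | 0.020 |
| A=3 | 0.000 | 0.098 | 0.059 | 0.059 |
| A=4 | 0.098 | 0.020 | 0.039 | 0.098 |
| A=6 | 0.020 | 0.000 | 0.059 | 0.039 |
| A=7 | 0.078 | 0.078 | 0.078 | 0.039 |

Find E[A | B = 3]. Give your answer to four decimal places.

4.9137

P(B = 3) = 0.255.
Σ A·P over the event = 1·(0.020) + 3·(0.059) + 4·(0.039) + 6·(0.059) + 7·(0.078) = 1.253.
E[A | B = 3] = (1.253) / (0.255) = 4.9137.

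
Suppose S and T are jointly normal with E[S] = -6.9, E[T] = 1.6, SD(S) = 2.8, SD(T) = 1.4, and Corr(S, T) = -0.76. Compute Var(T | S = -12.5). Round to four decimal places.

0.8279

Var(T | S=x) = (1 − ρ²)·σ_T².
Var(T | S=-12.5) = (1.4)²·(1 − (-0.76)²) = 1.96·0.4224 = 0.8279.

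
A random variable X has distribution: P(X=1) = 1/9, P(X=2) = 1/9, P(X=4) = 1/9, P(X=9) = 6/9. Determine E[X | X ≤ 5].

7/3

P(X ≤ 5) = 1/3.
Σ over the event: 1·1/9 + 2·1/9 + 4·1/9 = 7/9.
E[X | X ≤ 5] = (7/9) / (1/3) = 7/3.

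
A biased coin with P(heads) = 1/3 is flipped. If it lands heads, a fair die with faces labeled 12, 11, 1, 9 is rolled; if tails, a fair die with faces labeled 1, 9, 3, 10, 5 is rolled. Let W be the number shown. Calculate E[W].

E[W | heads] = (12+11+1+9)/4 = 33/4.
E[W | tails] = (1+9+3+10+5)/5 = 28/5.
E[W] = (1/3)·(33/4) + (2/3)·(28/5) = 389/60.

389/60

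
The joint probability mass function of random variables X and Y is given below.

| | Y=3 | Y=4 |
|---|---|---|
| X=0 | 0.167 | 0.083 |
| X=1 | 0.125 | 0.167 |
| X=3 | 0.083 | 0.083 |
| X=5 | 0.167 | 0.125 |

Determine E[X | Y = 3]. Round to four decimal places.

2.2306

P(Y = 3) = 0.542.
Σ X·P over the event = 0·(0.167) + 1·(0.125) + 3·(0.083) + 5·(0.167) = 1.209.
E[X | Y = 3] = (1.209) / (0.542) = 2.2306.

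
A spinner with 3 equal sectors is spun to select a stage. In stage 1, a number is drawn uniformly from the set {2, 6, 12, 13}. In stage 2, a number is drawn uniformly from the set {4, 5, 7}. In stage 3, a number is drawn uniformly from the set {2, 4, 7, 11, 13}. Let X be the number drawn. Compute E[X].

1259/180

E[X | stage 1] = (2+6+12+13)/4 = 33/4.
E[X | stage 2] = (4+5+7)/3 = 16/3.
E[X | stage 3] = (2+4+7+11+13)/5 = 37/5.
E[X] = (1/3)·(33/4) + (1/3)·(16/3) + (1/3)·(37/5) = 1259/180.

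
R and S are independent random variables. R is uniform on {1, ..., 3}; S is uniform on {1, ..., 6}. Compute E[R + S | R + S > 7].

25/3

Outcomes with R + S > 7: (2,6), (3,5), (3,6), each with probability 1/18.
E[R + S | R + S > 7] = (8 + 8 + 9) / 3 = 25/3.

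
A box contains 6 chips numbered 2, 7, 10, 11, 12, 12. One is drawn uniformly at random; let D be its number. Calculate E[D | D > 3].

P(D > 3) = 5/6.
Σ over the event: 7·1/6 + 10·1/6 + 11·1/6 + 12·1/3 = 26/3.
E[D | D > 3] = (26/3) / (5/6) = 52/5.

52/5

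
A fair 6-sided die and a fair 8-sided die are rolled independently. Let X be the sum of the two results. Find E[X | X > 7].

272/27

P(X > 7) = 9/16.
Σ over the event: 8·1/8 + 9·1/8 + 10·5/48 + 11·1/12 + 12·1/16 + 13·1/24 + 14·1/48 = 17/3.
E[X | X > 7] = (17/3) / (9/16) = 272/27.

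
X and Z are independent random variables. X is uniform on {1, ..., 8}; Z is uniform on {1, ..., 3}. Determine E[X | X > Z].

49/9

P(X > Z) = 3/4.
Summing X·P(x,y) over outcomes with X > Z gives 49/12.
E[X | X > Z] = (49/12) / (3/4) = 49/9.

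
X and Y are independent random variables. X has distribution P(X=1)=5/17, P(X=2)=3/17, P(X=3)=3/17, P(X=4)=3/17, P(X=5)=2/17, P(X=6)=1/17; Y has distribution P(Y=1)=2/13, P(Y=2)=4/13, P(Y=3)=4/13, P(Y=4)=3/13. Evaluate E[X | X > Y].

P(X > Y) = 93/221.
Summing X·P(x,y) over outcomes with X > Y gives 394/221.
E[X | X > Y] = (394/221) / (93/221) = 394/93.

394/93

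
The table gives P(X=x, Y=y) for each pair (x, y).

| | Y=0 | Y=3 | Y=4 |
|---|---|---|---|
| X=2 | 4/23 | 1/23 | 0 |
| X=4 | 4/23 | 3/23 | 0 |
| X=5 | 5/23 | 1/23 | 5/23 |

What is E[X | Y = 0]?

P(Y = 0) = 13/23.
Σ X·P over the event = 2·(4/23) + 4·(4/23) + 5·(5/23) = 49/23.
E[X | Y = 0] = (49/23) / (13/23) = 49/13.

49/13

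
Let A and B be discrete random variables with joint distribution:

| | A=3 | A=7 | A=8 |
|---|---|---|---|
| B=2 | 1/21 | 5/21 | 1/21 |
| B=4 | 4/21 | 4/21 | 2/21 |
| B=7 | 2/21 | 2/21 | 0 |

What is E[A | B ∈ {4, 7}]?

P(B ∈ {4, 7}) = 2/3.
Summing A·P(A=x,B=y) over the conditioning event gives 76/21.
E[A | B ∈ {4, 7}] = (76/21) / (2/3) = 38/7.

38/7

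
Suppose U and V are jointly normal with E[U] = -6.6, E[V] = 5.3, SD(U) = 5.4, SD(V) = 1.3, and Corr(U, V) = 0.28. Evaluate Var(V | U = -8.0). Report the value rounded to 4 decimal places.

Var(V | U=x) = (1 − ρ²)·σ_V².
Var(V | U=-8.0) = (1.3)²·(1 − (0.28)²) = 1.69·0.9216 = 1.5575.

1.5575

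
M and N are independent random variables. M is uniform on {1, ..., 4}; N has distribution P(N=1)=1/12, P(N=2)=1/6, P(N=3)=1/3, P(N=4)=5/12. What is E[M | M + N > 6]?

51/14

P(M + N > 6) = 7/24.
Summing M·P(x,y) over outcomes with M + N > 6 gives 17/16.
E[M | M + N > 6] = (17/16) / (7/24) = 51/14.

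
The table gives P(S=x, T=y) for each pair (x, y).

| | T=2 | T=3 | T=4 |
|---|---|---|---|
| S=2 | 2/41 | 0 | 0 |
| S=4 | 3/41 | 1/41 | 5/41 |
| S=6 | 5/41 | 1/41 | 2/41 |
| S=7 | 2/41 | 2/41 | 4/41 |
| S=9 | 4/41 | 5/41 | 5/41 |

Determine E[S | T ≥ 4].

P(T ≥ 4) = 16/41.
Σ S·P over the event = 4·(5/41) + 6·(2/41) + 7·(4/41) + 9·(5/41) = 105/41.
E[S | T ≥ 4] = (105/41) / (16/41) = 105/16.

105/16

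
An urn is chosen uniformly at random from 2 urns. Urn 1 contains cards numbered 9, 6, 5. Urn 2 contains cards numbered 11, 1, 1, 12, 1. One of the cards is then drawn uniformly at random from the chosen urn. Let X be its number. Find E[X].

89/15

E[X | urn 1] = (9+6+5)/3 = 20/3.
E[X | urn 2] = (11+1+1+12+1)/5 = 26/5.
By the law of total expectation,
E[X] = (1/2)·(20/3) + (1/2)·(26/5) = 89/15.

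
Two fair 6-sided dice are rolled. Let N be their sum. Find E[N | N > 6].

P(N > 6) = 7/12.
Σ over the event: 7·1/6 + 8·5/36 + 9·1/9 + 10·1/12 + 11·1/18 + 12·1/36 = 91/18.
E[N | N > 6] = (91/18) / (7/12) = 26/3.

26/3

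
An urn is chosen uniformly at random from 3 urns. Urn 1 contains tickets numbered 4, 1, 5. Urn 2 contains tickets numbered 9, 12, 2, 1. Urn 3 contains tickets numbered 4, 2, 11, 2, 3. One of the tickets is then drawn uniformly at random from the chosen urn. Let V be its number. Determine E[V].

206/45

E[V | urn 1] = (4+1+5)/3 = 10/3.
E[V | urn 2] = (9+12+2+1)/4 = 6.
E[V | urn 3] = (4+2+11+2+3)/5 = 22/5.
E[V] = (1/3)·(10/3) + (1/3)·(6) + (1/3)·(22/5) = 206/45.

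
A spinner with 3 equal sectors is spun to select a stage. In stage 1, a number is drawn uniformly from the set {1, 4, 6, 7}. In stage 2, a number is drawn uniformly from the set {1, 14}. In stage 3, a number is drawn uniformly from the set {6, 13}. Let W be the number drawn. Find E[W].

E[W | stage 1] = (1+4+6+7)/4 = 9/2.
E[W | stage 2] = (1+14)/2 = 15/2.
E[W | stage 3] = (6+13)/2 = 19/2.
By the law of total expectation,
E[W] = (1/3)·(9/2) + (1/3)·(15/2) + (1/3)·(19/2) = 43/6.

43/6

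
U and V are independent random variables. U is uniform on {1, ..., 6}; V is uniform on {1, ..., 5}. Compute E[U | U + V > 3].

101/27

P(U + V > 3) = 9/10.
Summing U·P(x,y) over outcomes with U + V > 3 gives 101/30.
E[U | U + V > 3] = (101/30) / (9/10) = 101/27.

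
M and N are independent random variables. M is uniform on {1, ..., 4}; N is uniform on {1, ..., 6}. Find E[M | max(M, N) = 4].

P(max(M, N) = 4) = 7/24.
Summing M·P(x,y) over outcomes with max(M, N) = 4 gives 11/12.
E[M | max(M, N) = 4] = (11/12) / (7/24) = 22/7.

22/7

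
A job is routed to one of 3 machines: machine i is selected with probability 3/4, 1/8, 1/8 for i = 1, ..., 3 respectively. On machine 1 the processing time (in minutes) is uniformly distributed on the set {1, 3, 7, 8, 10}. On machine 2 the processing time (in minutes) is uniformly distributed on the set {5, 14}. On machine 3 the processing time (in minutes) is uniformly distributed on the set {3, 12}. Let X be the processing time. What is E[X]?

E[X | machine 1] = (1+3+7+8+10)/5 = 29/5.
E[X | machine 2] = (5+14)/2 = 19/2.
E[X | machine 3] = (3+12)/2 = 15/2.
By the law of total expectation,
E[X] = (3/4)·(29/5) + (1/8)·(19/2) + (1/8)·(15/2) = 259/40.

259/40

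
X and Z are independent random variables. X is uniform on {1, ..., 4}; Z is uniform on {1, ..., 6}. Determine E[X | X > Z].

Outcomes with X > Z: (2,1), (3,1), (3,2), (4,1), (4,2), (4,3), each with probability 1/24.
E[X | X > Z] = (2 + 3 + 3 + 4 + 4 + 4) / 6 = 10/3.

10/3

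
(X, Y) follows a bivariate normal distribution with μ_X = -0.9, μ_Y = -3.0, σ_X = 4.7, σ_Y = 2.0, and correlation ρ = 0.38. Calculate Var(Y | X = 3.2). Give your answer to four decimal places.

3.4224

For a bivariate normal, Var(Y | X=x) = σ_Y²(1 − ρ²).
Var(Y | X=3.2) = (2.0)²·(1 − (0.38)²) = 4·0.8556 = 3.4224.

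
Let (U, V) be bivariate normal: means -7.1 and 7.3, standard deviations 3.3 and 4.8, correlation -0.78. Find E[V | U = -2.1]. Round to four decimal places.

1.6273

E[V | U=x] = μ_V + ρ(σ_V/σ_U)(x − μ_U) for jointly normal variables.
E[V | U=-2.1] = 7.3 + (-0.78)·(4.8/3.3)·(-2.1 − (-7.1)) = 7.3 + (-1.13455)·(5) = 1.6273.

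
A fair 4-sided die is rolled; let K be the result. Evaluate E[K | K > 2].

Given K > 2, K is equally likely to be any of {3, 4}.
E[K | K > 2] = (3 + 4) / 2 = 7/2.

7/2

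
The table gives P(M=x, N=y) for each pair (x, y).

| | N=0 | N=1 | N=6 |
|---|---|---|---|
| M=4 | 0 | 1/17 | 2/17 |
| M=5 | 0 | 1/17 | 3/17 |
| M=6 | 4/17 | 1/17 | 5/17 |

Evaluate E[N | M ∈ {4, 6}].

44/13

P(M ∈ {4, 6}) = 13/17.
Σ N·P over the event = 1·(1/17) + 6·(2/17) + 0·(4/17) + 1·(1/17) + 6·(5/17) = 44/17.
E[N | M ∈ {4, 6}] = (44/17) / (13/17) = 44/13.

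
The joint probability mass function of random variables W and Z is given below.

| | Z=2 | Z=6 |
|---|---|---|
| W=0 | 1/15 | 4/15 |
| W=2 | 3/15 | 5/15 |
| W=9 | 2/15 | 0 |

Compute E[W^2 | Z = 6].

P(Z = 6) = 3/5.
Σ W^2·P over the event = 0·(4/15) + 4·(5/15) = 4/3.
E[W^2 | Z = 6] = (4/3) / (3/5) = 20/9.

20/9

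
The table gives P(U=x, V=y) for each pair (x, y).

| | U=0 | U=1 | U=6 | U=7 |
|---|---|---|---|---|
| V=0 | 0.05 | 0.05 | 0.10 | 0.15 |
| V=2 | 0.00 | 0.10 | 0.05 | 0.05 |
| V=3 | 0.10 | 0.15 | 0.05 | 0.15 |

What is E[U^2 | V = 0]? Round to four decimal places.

31.4286

P(V = 0) = 0.35.
Σ U^2·P over the event = 0·(0.05) + 1·(0.05) + 36·(0.10) + 49·(0.15) = 11.00.
E[U^2 | V = 0] = (11.00) / (0.35) = 31.4286.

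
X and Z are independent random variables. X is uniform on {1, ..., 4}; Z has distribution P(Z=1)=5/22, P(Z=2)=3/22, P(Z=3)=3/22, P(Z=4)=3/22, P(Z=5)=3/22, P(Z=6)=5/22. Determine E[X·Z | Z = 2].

P(Z = 2) = 3/22.
Summing XZ·P(x,y) over outcomes with Z = 2 gives 15/22.
E[X·Z | Z = 2] = (15/22) / (3/22) = 5.

5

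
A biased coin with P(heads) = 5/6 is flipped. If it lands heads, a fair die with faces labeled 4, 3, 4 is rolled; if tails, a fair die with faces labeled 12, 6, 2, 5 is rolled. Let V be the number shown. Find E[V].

295/72

E[V | heads] = (4+3+4)/3 = 11/3.
E[V | tails] = (12+6+2+5)/4 = 25/4.
By the law of total expectation,
E[V] = (5/6)·(11/3) + (1/6)·(25/4) = 295/72.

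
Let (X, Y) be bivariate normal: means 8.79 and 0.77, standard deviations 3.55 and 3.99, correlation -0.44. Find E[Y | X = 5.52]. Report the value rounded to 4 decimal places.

2.3871

For a bivariate normal, E[Y | X=x] = μ_Y + ρ·(σ_Y/σ_X)·(x − μ_X).
E[Y | X=5.52] = 0.77 + (-0.44)·(3.99/3.55)·(5.52 − (8.79)) = 0.77 + (-0.49454)·(-3.27) = 2.3871.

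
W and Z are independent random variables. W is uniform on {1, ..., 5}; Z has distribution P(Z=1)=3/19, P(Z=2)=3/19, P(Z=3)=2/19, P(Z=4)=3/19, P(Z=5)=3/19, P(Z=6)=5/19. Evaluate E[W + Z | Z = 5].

8

P(Z = 5) = 3/19.
Summing (W+Z)·P(x,y) over outcomes with Z = 5 gives 24/19.
E[W + Z | Z = 5] = (24/19) / (3/19) = 8.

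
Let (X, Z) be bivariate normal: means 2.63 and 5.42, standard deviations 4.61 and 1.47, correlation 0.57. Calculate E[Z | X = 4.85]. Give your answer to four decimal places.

5.8235

For a bivariate normal, E[Z | X=x] = μ_Z + ρ·(σ_Z/σ_X)·(x − μ_X).
E[Z | X=4.85] = 5.42 + (0.57)·(1.47/4.61)·(4.85 − (2.63)) = 5.42 + (0.18176)·(2.22) = 5.8235.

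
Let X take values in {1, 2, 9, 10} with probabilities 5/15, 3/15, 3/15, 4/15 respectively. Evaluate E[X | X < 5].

11/8

P(X < 5) = 8/15.
Σ over the event: 1·1/3 + 2·1/5 = 11/15.
E[X | X < 5] = (11/15) / (8/15) = 11/8.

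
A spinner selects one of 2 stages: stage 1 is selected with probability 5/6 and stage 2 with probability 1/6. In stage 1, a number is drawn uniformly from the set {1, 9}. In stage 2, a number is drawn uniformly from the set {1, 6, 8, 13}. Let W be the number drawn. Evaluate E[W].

16/3

E[W | stage 1] = (1+9)/2 = 5.
E[W | stage 2] = (1+6+8+13)/4 = 7.
By the law of total expectation,
E[W] = (5/6)·(5) + (1/6)·(7) = 16/3.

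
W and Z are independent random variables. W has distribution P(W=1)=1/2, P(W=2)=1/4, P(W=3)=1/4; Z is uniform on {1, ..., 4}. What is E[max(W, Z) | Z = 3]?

3

P(Z = 3) = 1/4.
Summing max(W,Z)·P(x,y) over outcomes with Z = 3 gives 3/4.
E[max(W, Z) | Z = 3] = (3/4) / (1/4) = 3.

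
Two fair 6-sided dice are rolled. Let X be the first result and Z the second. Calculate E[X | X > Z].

14/3

P(X > Z) = 5/12.
Summing X·P(x,y) over outcomes with X > Z gives 35/18.
E[X | X > Z] = (35/18) / (5/12) = 14/3.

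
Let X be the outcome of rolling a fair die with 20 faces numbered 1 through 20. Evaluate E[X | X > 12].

33/2

Given X > 12, X is equally likely to be any of {13, 14, 15, 16, 17, 18, 19, 20}.
E[X | X > 12] = (13 + 14 + 15 + 16 + 17 + 18 + 19 + 20) / 8 = 33/2.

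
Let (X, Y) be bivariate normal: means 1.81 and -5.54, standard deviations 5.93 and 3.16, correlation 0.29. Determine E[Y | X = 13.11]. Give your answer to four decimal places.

-3.7937

The regression of Y on X has slope ρ·σ_Y/σ_X and passes through (μ_X, μ_Y).
E[Y | X=13.11] = -5.54 + (0.29)·(3.16/5.93)·(13.11 − (1.81)) = -5.54 + (0.15454)·(11.3) = -3.7937.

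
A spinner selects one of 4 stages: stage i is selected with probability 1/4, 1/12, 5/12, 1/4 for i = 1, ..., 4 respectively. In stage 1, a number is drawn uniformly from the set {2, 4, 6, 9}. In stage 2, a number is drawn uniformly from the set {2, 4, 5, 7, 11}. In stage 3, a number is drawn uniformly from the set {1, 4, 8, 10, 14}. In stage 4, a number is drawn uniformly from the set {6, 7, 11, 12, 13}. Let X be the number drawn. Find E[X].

E[X | stage 1] = (2+4+6+9)/4 = 21/4.
E[X | stage 2] = (2+4+5+7+11)/5 = 29/5.
E[X | stage 3] = (1+4+8+10+14)/5 = 37/5.
E[X | stage 4] = (6+7+11+12+13)/5 = 49/5.
E[X] = (1/4)·(21/4) + (1/12)·(29/5) + (5/12)·(37/5) + (1/4)·(49/5) = 1759/240.

1759/240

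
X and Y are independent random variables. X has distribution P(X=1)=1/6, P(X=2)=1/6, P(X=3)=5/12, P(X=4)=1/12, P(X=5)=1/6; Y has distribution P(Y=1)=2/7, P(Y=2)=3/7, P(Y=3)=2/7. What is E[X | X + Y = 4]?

P(X + Y = 4) = 5/21.
Summing X·P(x,y) over outcomes with X + Y = 4 gives 23/42.
E[X | X + Y = 4] = (23/42) / (5/21) = 23/10.

23/10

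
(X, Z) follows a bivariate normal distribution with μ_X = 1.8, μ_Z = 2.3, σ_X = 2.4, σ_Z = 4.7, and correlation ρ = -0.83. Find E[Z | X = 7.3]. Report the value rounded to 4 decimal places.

-6.6398

For a bivariate normal, E[Z | X=x] = μ_Z + ρ·(σ_Z/σ_X)·(x − μ_X).
E[Z | X=7.3] = 2.3 + (-0.83)·(4.7/2.4)·(7.3 − (1.8)) = 2.3 + (-1.62542)·(5.5) = -6.6398.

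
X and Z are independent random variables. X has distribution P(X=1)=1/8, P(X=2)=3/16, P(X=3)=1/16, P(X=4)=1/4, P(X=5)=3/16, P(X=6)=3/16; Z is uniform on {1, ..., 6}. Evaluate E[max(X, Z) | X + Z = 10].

57/10

P(X + Z = 10) = 5/48.
Summing max(X,Z)·P(x,y) over outcomes with X + Z = 10 gives 19/32.
E[max(X, Z) | X + Z = 10] = (19/32) / (5/48) = 57/10.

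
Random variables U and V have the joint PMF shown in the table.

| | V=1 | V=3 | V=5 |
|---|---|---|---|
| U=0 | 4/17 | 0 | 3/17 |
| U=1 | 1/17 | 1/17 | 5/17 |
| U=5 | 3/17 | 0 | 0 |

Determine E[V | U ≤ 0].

19/7

P(U ≤ 0) = 7/17.
Summing V·P(U=x,V=y) over the conditioning event gives 19/17.
E[V | U ≤ 0] = (19/17) / (7/17) = 19/7.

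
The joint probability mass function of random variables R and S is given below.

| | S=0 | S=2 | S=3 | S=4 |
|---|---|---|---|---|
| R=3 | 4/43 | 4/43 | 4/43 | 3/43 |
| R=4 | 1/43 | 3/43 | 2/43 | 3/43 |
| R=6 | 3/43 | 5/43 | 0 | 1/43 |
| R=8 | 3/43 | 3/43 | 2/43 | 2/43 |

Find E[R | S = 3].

9/2

P(S = 3) = 8/43.
Σ R·P over the event = 3·(4/43) + 4·(2/43) + 8·(2/43) = 36/43.
E[R | S = 3] = (36/43) / (8/43) = 9/2.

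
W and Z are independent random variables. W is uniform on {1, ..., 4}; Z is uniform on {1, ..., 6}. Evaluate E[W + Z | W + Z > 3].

P(W + Z > 3) = 7/8.
Summing (W+Z)·P(x,y) over outcomes with W + Z > 3 gives 17/3.
E[W + Z | W + Z > 3] = (17/3) / (7/8) = 136/21.

136/21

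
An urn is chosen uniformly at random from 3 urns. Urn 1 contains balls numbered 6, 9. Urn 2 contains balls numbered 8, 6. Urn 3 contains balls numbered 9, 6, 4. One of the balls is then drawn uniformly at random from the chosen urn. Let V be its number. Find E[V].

125/18

E[V | urn 1] = (6+9)/2 = 15/2.
E[V | urn 2] = (8+6)/2 = 7.
E[V | urn 3] = (9+6+4)/3 = 19/3.
By the law of total expectation,
E[V] = (1/3)·(15/2) + (1/3)·(7) + (1/3)·(19/3) = 125/18.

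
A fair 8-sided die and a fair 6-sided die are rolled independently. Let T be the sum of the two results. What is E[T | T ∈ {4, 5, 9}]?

P(T ∈ {4, 5, 9}) = 13/48.
Σ over the event: 4·1/16 + 5·1/12 + 9·1/8 = 43/24.
E[T | T ∈ {4, 5, 9}] = (43/24) / (13/48) = 86/13.

86/13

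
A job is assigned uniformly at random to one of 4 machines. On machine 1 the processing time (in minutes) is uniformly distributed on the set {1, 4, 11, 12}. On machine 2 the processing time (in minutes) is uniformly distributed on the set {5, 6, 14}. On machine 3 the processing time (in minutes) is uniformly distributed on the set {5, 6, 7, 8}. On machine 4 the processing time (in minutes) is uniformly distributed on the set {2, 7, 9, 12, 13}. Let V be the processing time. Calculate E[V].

913/120

E[V | machine 1] = (1+4+11+12)/4 = 7.
E[V | machine 2] = (5+6+14)/3 = 25/3.
E[V | machine 3] = (5+6+7+8)/4 = 13/2.
E[V | machine 4] = (2+7+9+12+13)/5 = 43/5.
By the law of total expectation,
E[V] = (1/4)·(7) + (1/4)·(25/3) + (1/4)·(13/2) + (1/4)·(43/5) = 913/120.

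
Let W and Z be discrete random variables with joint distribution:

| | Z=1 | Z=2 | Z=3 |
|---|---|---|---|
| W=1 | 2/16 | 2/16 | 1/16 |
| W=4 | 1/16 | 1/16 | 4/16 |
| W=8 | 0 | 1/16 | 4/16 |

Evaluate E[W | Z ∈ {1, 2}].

20/7

P(Z ∈ {1, 2}) = 7/16.
Σ W·P over the event = 1·(2/16) + 1·(2/16) + 4·(1/16) + 4·(1/16) + 8·(1/16) = 5/4.
E[W | Z ∈ {1, 2}] = (5/4) / (7/16) = 20/7.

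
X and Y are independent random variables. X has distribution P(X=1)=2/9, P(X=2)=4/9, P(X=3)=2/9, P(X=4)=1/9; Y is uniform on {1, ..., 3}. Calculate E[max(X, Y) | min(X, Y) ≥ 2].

20/7

P(min(X, Y) ≥ 2) = 14/27.
Summing max(X,Y)·P(x,y) over outcomes with min(X, Y) ≥ 2 gives 40/27.
E[max(X, Y) | min(X, Y) ≥ 2] = (40/27) / (14/27) = 20/7.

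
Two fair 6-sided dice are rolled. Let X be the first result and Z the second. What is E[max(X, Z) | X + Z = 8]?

Outcomes with X + Z = 8: (2,6), (3,5), (4,4), (5,3), (6,2), each with probability 1/36.
E[max(X, Z) | X + Z = 8] = (6 + 5 + 4 + 5 + 6) / 5 = 26/5.

26/5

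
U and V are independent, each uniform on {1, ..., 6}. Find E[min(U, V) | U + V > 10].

P(U + V > 10) = 1/12.
Summing min(U,V)·P(x,y) over outcomes with U + V > 10 gives 4/9.
E[min(U, V) | U + V > 10] = (4/9) / (1/12) = 16/3.

16/3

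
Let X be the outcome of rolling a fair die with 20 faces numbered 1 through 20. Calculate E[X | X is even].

Given X is even, X is equally likely to be any of {2, 4, 6, 8, 10, 12, 14, 16, 18, 20}.
E[X | X is even] = (2 + 4 + 6 + 8 + 10 + 12 + 14 + 16 + 18 + 20) / 10 = 11.

11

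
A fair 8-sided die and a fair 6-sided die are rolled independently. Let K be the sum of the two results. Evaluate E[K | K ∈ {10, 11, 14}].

54/5

P(K ∈ {10, 11, 14}) = 5/24.
Σ over the event: 10·5/48 + 11·1/12 + 14·1/48 = 9/4.
E[K | K ∈ {10, 11, 14}] = (9/4) / (5/24) = 54/5.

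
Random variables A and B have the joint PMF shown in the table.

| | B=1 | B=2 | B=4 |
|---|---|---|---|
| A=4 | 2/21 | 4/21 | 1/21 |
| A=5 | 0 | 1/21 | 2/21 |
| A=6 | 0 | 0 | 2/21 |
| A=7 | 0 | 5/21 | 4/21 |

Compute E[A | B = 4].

6

P(B = 4) = 3/7.
Summing A·P(A=x,B=y) over the conditioning event gives 18/7.
E[A | B = 4] = (18/7) / (3/7) = 6.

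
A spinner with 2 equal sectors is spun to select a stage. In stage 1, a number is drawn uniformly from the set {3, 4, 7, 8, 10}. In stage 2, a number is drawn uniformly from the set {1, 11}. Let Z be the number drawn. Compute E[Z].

E[Z | stage 1] = (3+4+7+8+10)/5 = 32/5.
E[Z | stage 2] = (1+11)/2 = 6.
By the law of total expectation,
E[Z] = (1/2)·(32/5) + (1/2)·(6) = 31/5.

31/5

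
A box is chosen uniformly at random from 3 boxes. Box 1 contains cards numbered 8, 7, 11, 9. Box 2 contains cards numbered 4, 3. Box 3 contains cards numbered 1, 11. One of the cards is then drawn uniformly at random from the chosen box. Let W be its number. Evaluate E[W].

E[W | box 1] = (8+7+11+9)/4 = 35/4.
E[W | box 2] = (4+3)/2 = 7/2.
E[W | box 3] = (1+11)/2 = 6.
By the law of total expectation,
E[W] = (1/3)·(35/4) + (1/3)·(7/2) + (1/3)·(6) = 73/12.

73/12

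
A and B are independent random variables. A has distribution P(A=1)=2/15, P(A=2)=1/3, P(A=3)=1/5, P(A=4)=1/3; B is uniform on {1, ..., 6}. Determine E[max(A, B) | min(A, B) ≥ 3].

P(min(A, B) ≥ 3) = 16/45.
Summing max(A,B)·P(x,y) over outcomes with min(A, B) ≥ 3 gives 149/90.
E[max(A, B) | min(A, B) ≥ 3] = (149/90) / (16/45) = 149/32.

149/32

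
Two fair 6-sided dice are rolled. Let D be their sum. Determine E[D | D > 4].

116/15

P(D > 4) = 5/6.
Σ over the event: 5·1/9 + 6·5/36 + 7·1/6 + 8·5/36 + 9·1/9 + 10·1/12 + 11·1/18 + 12·1/36 = 58/9.
E[D | D > 4] = (58/9) / (5/6) = 116/15.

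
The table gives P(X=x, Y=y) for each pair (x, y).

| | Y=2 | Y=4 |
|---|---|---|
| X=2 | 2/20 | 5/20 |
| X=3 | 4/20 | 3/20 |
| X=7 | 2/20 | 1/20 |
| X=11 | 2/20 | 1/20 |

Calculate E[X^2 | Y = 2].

192/5

P(Y = 2) = 1/2.
Σ X^2·P over the event = 4·(2/20) + 9·(4/20) + 49·(2/20) + 121·(2/20) = 96/5.
E[X^2 | Y = 2] = (96/5) / (1/2) = 192/5.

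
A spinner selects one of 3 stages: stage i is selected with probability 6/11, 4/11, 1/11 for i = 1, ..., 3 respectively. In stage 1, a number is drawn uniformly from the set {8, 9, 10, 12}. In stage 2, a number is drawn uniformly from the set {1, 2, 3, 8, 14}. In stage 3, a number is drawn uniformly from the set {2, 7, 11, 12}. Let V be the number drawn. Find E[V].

E[V | stage 1] = (8+9+10+12)/4 = 39/4.
E[V | stage 2] = (1+2+3+8+14)/5 = 28/5.
E[V | stage 3] = (2+7+11+12)/4 = 8.
E[V] = (6/11)·(39/4) + (4/11)·(28/5) + (1/11)·(8) = 889/110.

889/110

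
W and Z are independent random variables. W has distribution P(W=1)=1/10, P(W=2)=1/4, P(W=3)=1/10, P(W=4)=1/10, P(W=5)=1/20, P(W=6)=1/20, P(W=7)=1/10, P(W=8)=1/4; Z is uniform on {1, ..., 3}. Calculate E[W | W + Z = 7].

P(W + Z = 7) = 1/15.
Summing W·P(x,y) over outcomes with W + Z = 7 gives 19/60.
E[W | W + Z = 7] = (19/60) / (1/15) = 19/4.

19/4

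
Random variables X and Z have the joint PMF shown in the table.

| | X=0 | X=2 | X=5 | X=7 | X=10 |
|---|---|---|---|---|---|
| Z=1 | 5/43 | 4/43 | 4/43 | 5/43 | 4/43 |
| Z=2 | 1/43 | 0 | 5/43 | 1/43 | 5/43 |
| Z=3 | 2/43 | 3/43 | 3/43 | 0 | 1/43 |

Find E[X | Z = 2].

P(Z = 2) = 12/43.
Σ X·P over the event = 0·(1/43) + 5·(5/43) + 7·(1/43) + 10·(5/43) = 82/43.
E[X | Z = 2] = (82/43) / (12/43) = 41/6.

41/6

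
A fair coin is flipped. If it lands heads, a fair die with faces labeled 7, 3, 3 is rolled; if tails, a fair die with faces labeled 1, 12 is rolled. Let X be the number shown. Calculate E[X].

65/12

E[X | heads] = (7+3+3)/3 = 13/3.
E[X | tails] = (1+12)/2 = 13/2.
E[X] = (1/2)·(13/3) + (1/2)·(13/2) = 65/12.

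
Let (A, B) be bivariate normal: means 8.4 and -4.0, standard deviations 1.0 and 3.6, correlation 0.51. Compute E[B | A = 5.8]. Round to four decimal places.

-8.7736

E[B | A=x] = μ_B + ρ(σ_B/σ_A)(x − μ_A) for jointly normal variables.
E[B | A=5.8] = -4.0 + (0.51)·(3.6/1.0)·(5.8 − (8.4)) = -4.0 + (1.836)·(-2.6) = -8.7736.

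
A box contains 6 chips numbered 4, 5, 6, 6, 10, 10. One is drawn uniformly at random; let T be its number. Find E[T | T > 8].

P(T > 8) = 1/3.
Σ over the event: 10·1/3 = 10/3.
E[T | T > 8] = (10/3) / (1/3) = 10.

10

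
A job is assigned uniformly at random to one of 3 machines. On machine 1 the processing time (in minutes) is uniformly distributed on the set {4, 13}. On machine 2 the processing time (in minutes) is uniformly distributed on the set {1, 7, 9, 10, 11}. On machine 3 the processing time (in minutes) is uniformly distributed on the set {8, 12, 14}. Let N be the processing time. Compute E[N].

823/90

E[N | machine 1] = (4+13)/2 = 17/2.
E[N | machine 2] = (1+7+9+10+11)/5 = 38/5.
E[N | machine 3] = (8+12+14)/3 = 34/3.
E[N] = (1/3)·(17/2) + (1/3)·(38/5) + (1/3)·(34/3) = 823/90.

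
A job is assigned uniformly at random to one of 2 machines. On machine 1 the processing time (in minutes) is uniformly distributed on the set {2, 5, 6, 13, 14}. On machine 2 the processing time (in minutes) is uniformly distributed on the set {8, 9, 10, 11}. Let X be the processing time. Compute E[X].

35/4

E[X | machine 1] = (2+5+6+13+14)/5 = 8.
E[X | machine 2] = (8+9+10+11)/4 = 19/2.
By the law of total expectation,
E[X] = (1/2)·(8) + (1/2)·(19/2) = 35/4.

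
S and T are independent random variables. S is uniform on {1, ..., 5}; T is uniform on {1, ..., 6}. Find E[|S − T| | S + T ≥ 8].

8/5

Outcomes with S + T ≥ 8: (2,6), (3,5), (3,6), (4,4), (4,5), (4,6), (5,3), (5,4), (5,5), (5,6), each with probability 1/30.
E[|S − T| | S + T ≥ 8] = (4 + 2 + 3 + 0 + 1 + 2 + 2 + 1 + 0 + 1) / 10 = 8/5.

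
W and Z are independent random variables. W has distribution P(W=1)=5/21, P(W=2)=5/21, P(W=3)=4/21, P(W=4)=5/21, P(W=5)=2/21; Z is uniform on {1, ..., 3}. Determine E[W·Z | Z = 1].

P(Z = 1) = 1/3.
Summing WZ·P(x,y) over outcomes with Z = 1 gives 19/21.
E[W·Z | Z = 1] = (19/21) / (1/3) = 19/7.

19/7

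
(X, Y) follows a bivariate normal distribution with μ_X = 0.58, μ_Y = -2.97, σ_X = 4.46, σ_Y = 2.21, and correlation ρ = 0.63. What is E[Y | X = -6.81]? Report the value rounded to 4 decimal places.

-5.2770

E[Y | X=x] = μ_Y + ρ(σ_Y/σ_X)(x − μ_X) for jointly normal variables.
E[Y | X=-6.81] = -2.97 + (0.63)·(2.21/4.46)·(-6.81 − (0.58)) = -2.97 + (0.312175)·(-7.39) = -5.2770.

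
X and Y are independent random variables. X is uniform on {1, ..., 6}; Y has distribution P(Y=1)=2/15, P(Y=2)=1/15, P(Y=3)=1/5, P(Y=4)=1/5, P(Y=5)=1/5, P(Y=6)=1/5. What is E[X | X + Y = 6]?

P(X + Y = 6) = 2/15.
Summing X·P(x,y) over outcomes with X + Y = 6 gives 16/45.
E[X | X + Y = 6] = (16/45) / (2/15) = 8/3.

8/3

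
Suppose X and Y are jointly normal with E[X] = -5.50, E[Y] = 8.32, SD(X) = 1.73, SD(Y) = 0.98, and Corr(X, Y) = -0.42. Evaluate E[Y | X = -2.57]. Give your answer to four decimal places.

For a bivariate normal, E[Y | X=x] = μ_Y + ρ·(σ_Y/σ_X)·(x − μ_X).
E[Y | X=-2.57] = 8.32 + (-0.42)·(0.98/1.73)·(-2.57 − (-5.50)) = 8.32 + (-0.23792)·(2.93) = 7.6229.

7.6229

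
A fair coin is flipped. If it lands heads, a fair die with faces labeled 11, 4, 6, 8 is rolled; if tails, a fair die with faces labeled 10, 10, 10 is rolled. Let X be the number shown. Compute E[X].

69/8

E[X | heads] = (11+4+6+8)/4 = 29/4.
E[X | tails] = (10+10+10)/3 = 10.
E[X] = (1/2)·(29/4) + (1/2)·(10) = 69/8.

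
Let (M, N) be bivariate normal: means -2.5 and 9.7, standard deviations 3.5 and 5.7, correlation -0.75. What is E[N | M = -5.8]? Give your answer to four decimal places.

The regression of N on M has slope ρ·σ_N/σ_M and passes through (μ_M, μ_N).
E[N | M=-5.8] = 9.7 + (-0.75)·(5.7/3.5)·(-5.8 − (-2.5)) = 9.7 + (-1.22143)·(-3.3) = 13.7307.

13.7307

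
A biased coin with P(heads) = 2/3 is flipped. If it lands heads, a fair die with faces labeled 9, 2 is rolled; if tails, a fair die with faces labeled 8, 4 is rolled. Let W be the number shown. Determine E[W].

E[W | heads] = (9+2)/2 = 11/2.
E[W | tails] = (8+4)/2 = 6.
By the law of total expectation,
E[W] = (2/3)·(11/2) + (1/3)·(6) = 17/3.

17/3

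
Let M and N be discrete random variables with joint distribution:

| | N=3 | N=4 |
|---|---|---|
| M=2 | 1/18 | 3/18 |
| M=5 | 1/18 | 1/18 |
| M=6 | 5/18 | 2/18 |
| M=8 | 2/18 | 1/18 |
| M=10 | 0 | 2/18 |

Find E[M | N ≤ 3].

53/9

P(N ≤ 3) = 1/2.
Σ M·P over the event = 2·(1/18) + 5·(1/18) + 6·(5/18) + 8·(2/18) = 53/18.
E[M | N ≤ 3] = (53/18) / (1/2) = 53/9.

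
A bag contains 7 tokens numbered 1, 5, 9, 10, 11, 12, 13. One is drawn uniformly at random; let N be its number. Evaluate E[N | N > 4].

10

P(N > 4) = 6/7.
Σ over the event: 5·1/7 + 9·1/7 + 10·1/7 + 11·1/7 + 12·1/7 + 13·1/7 = 60/7.
E[N | N > 4] = (60/7) / (6/7) = 10.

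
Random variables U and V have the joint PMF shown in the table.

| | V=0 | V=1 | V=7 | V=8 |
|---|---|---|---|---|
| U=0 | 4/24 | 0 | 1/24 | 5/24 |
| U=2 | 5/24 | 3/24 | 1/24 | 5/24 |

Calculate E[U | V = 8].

1

P(V = 8) = 5/12.
Σ U·P over the event = 0·(5/24) + 2·(5/24) = 5/12.
E[U | V = 8] = (5/12) / (5/12) = 1.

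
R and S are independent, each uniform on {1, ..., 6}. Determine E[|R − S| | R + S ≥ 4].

P(R + S ≥ 4) = 11/12.
Summing |R−S|·P(x,y) over outcomes with R + S ≥ 4 gives 17/9.
E[|R − S| | R + S ≥ 4] = (17/9) / (11/12) = 68/33.

68/33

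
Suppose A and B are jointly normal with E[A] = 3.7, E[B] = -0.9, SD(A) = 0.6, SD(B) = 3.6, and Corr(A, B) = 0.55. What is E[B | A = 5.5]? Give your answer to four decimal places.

E[B | A=x] = μ_B + ρ(σ_B/σ_A)(x − μ_A) for jointly normal variables.
E[B | A=5.5] = -0.9 + (0.55)·(3.6/0.6)·(5.5 − (3.7)) = -0.9 + (3.3)·(1.8) = 5.0400.

5.0400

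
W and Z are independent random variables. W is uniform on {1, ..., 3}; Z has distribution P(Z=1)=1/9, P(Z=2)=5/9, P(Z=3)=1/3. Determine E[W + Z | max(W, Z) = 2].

38/11

P(max(W, Z) = 2) = 11/27.
Summing (W+Z)·P(x,y) over outcomes with max(W, Z) = 2 gives 38/27.
E[W + Z | max(W, Z) = 2] = (38/27) / (11/27) = 38/11.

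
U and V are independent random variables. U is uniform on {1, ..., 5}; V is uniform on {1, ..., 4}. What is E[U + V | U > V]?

Outcomes with U > V: (2,1), (3,1), (3,2), (4,1), (4,2), (4,3), (5,1), (5,2), (5,3), (5,4), each with probability 1/20.
E[U + V | U > V] = (3 + 4 + 5 + 5 + 6 + 7 + 6 + 7 + 8 + 9) / 10 = 6.

6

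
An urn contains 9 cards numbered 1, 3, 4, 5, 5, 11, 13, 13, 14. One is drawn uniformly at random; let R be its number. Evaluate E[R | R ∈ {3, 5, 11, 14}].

38/5

P(R ∈ {3, 5, 11, 14}) = 5/9.
Σ over the event: 3·1/9 + 5·2/9 + 11·1/9 + 14·1/9 = 38/9.
E[R | R ∈ {3, 5, 11, 14}] = (38/9) / (5/9) = 38/5.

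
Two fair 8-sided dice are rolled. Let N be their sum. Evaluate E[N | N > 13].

P(N > 13) = 3/32.
Σ over the event: 14·3/64 + 15·1/32 + 16·1/64 = 11/8.
E[N | N > 13] = (11/8) / (3/32) = 44/3.

44/3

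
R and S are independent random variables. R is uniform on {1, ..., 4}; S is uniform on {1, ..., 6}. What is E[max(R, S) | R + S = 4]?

Outcomes with R + S = 4: (1,3), (2,2), (3,1), each with probability 1/24.
E[max(R, S) | R + S = 4] = (3 + 2 + 3) / 3 = 8/3.

8/3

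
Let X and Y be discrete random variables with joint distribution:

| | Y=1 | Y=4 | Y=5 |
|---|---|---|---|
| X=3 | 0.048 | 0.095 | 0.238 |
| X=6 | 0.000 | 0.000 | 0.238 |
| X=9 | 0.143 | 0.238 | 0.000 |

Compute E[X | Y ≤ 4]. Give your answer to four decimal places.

P(Y ≤ 4) = 0.524.
Σ X·P over the event = 3·(0.048) + 3·(0.095) + 9·(0.143) + 9·(0.238) = 3.858.
E[X | Y ≤ 4] = (3.858) / (0.524) = 7.3626.

7.3626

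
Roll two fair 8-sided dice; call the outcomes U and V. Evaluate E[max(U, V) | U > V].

6

P(U > V) = 7/16.
Summing max(U,V)·P(x,y) over outcomes with U > V gives 21/8.
E[max(U, V) | U > V] = (21/8) / (7/16) = 6.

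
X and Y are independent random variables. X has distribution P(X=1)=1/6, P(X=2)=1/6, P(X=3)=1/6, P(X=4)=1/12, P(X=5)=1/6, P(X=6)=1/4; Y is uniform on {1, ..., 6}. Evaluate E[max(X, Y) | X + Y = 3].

P(X + Y = 3) = 1/18.
Summing max(X,Y)·P(x,y) over outcomes with X + Y = 3 gives 1/9.
E[max(X, Y) | X + Y = 3] = (1/9) / (1/18) = 2.

2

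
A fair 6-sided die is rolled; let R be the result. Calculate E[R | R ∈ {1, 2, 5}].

8/3

P(R ∈ {1, 2, 5}) = 1/2.
Σ over the event: 1·1/6 + 2·1/6 + 5·1/6 = 4/3.
E[R | R ∈ {1, 2, 5}] = (4/3) / (1/2) = 8/3.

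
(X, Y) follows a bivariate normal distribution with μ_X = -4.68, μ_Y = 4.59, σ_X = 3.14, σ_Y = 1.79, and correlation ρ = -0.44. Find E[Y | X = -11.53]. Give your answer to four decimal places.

For a bivariate normal, E[Y | X=x] = μ_Y + ρ·(σ_Y/σ_X)·(x − μ_X).
E[Y | X=-11.53] = 4.59 + (-0.44)·(1.79/3.14)·(-11.53 − (-4.68)) = 4.59 + (-0.25083)·(-6.85) = 6.3082.

6.3082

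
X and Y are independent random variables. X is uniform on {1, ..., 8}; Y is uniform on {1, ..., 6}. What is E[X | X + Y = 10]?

6

P(X + Y = 10) = 5/48.
Summing X·P(x,y) over outcomes with X + Y = 10 gives 5/8.
E[X | X + Y = 10] = (5/8) / (5/48) = 6.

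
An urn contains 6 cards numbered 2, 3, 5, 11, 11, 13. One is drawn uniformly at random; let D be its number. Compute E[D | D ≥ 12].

P(D ≥ 12) = 1/6.
Σ over the event: 13·1/6 = 13/6.
E[D | D ≥ 12] = (13/6) / (1/6) = 13.

13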